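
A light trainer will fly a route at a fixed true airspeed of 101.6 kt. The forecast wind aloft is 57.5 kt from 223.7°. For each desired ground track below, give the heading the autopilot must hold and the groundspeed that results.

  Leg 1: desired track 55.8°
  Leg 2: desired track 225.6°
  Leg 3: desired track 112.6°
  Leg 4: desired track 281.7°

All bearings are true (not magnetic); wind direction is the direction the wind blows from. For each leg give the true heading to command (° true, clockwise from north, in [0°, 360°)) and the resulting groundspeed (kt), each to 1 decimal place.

Leg 1: desired track 55.8°; wind correction +6.8° → command heading 62.6°, groundspeed 157.1 kt
Leg 2: desired track 225.6°; wind correction -1.1° → command heading 224.5°, groundspeed 44.1 kt
Leg 3: desired track 112.6°; wind correction +31.9° → command heading 144.5°, groundspeed 107.0 kt
Leg 4: desired track 281.7°; wind correction -28.7° → command heading 253.0°, groundspeed 58.7 kt

Leg 1: heading=62.6°, groundspeed=157.1 kt
Leg 2: heading=224.5°, groundspeed=44.1 kt
Leg 3: heading=144.5°, groundspeed=107.0 kt
Leg 4: heading=253.0°, groundspeed=58.7 kt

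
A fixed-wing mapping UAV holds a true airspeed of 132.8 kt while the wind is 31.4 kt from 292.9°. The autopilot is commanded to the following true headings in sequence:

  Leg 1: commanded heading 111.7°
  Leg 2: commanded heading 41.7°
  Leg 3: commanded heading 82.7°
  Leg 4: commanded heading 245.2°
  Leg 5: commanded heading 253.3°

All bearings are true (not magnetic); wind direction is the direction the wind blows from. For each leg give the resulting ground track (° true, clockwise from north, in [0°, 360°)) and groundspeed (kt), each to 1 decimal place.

Leg 1: track=111.9°, groundspeed=164.2 kt
Leg 2: track=53.4°, groundspeed=146.0 kt
Leg 3: track=88.3°, groundspeed=160.7 kt
Leg 4: track=233.5°, groundspeed=114.1 kt
Leg 5: track=242.9°, groundspeed=110.4 kt

Leg 1: heading 111.7°; drift +0.2° → track 111.9°, groundspeed 164.2 kt
Leg 2: heading 41.7°; drift +11.7° → track 53.4°, groundspeed 146.0 kt
Leg 3: heading 82.7°; drift +5.6° → track 88.3°, groundspeed 160.7 kt
Leg 4: heading 245.2°; drift -11.7° → track 233.5°, groundspeed 114.1 kt
Leg 5: heading 253.3°; drift -10.4° → track 242.9°, groundspeed 110.4 kt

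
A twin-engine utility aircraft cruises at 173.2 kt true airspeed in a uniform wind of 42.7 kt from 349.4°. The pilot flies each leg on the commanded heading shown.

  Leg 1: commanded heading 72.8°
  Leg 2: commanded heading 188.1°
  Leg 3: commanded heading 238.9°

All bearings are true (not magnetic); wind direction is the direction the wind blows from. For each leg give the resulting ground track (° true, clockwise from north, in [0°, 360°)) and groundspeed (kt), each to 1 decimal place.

Leg 1: track=86.9°, groundspeed=173.6 kt
Leg 2: track=184.4°, groundspeed=214.1 kt
Leg 3: track=226.9°, groundspeed=192.4 kt

Leg 1: heading 72.8°; drift +14.1° → track 86.9°, groundspeed 173.6 kt
Leg 2: heading 188.1°; drift -3.7° → track 184.4°, groundspeed 214.1 kt
Leg 3: heading 238.9°; drift -12.0° → track 226.9°, groundspeed 192.4 kt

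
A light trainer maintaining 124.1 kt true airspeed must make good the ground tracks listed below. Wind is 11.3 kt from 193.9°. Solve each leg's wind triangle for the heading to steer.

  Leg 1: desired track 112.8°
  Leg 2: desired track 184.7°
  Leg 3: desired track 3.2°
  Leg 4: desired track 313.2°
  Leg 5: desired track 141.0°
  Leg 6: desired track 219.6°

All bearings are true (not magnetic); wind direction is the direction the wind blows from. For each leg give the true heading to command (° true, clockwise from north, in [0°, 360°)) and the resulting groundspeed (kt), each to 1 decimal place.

Leg 1: desired track 112.8°; wind correction +5.2° → command heading 118.0°, groundspeed 121.8 kt
Leg 2: desired track 184.7°; wind correction +0.8° → command heading 185.5°, groundspeed 112.9 kt
Leg 3: desired track 3.2°; wind correction -1.0° → command heading 2.2°, groundspeed 135.2 kt
Leg 4: desired track 313.2°; wind correction -4.6° → command heading 308.6°, groundspeed 129.2 kt
Leg 5: desired track 141.0°; wind correction +4.2° → command heading 145.2°, groundspeed 117.0 kt
Leg 6: desired track 219.6°; wind correction -2.3° → command heading 217.3°, groundspeed 113.8 kt

Leg 1: heading=118.0°, groundspeed=121.8 kt
Leg 2: heading=185.5°, groundspeed=112.9 kt
Leg 3: heading=2.2°, groundspeed=135.2 kt
Leg 4: heading=308.6°, groundspeed=129.2 kt
Leg 5: heading=145.2°, groundspeed=117.0 kt
Leg 6: heading=217.3°, groundspeed=113.8 kt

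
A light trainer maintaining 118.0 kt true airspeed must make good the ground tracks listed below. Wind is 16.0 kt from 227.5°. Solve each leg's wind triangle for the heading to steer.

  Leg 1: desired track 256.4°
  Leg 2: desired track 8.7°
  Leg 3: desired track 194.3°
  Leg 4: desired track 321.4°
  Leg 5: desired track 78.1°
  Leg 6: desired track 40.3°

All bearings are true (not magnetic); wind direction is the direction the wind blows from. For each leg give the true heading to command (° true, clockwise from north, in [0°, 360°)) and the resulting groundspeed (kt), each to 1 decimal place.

Leg 1: heading=252.6°, groundspeed=103.7 kt
Leg 2: heading=3.8°, groundspeed=130.0 kt
Leg 3: heading=198.6°, groundspeed=104.3 kt
Leg 4: heading=313.6°, groundspeed=118.0 kt
Leg 5: heading=82.1°, groundspeed=131.5 kt
Leg 6: heading=39.3°, groundspeed=133.9 kt

Leg 1: desired track 256.4°; wind correction -3.8° → command heading 252.6°, groundspeed 103.7 kt
Leg 2: desired track 8.7°; wind correction -4.9° → command heading 3.8°, groundspeed 130.0 kt
Leg 3: desired track 194.3°; wind correction +4.3° → command heading 198.6°, groundspeed 104.3 kt
Leg 4: desired track 321.4°; wind correction -7.8° → command heading 313.6°, groundspeed 118.0 kt
Leg 5: desired track 78.1°; wind correction +4.0° → command heading 82.1°, groundspeed 131.5 kt
Leg 6: desired track 40.3°; wind correction -1.0° → command heading 39.3°, groundspeed 133.9 kt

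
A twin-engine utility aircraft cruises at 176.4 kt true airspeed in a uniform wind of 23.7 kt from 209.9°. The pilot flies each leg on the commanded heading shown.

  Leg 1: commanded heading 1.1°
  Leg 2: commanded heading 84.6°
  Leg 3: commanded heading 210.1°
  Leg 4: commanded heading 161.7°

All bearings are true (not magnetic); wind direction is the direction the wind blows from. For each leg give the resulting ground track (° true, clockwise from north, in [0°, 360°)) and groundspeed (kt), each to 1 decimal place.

Leg 1: heading 1.1°; drift +3.3° → track 4.4°, groundspeed 197.5 kt
Leg 2: heading 84.6°; drift -5.8° → track 78.8°, groundspeed 191.1 kt
Leg 3: heading 210.1°; drift +0.0° → track 210.1°, groundspeed 152.7 kt
Leg 4: heading 161.7°; drift -6.3° → track 155.4°, groundspeed 161.6 kt

Leg 1: track=4.4°, groundspeed=197.5 kt
Leg 2: track=78.8°, groundspeed=191.1 kt
Leg 3: track=210.1°, groundspeed=152.7 kt
Leg 4: track=155.4°, groundspeed=161.6 kt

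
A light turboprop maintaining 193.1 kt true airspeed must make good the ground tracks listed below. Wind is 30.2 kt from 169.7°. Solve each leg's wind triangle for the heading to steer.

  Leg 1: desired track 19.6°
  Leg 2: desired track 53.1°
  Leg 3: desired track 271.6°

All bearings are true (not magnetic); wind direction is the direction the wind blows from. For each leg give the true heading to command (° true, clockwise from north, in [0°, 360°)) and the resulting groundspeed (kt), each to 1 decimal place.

Leg 1: desired track 19.6°; wind correction +4.5° → command heading 24.1°, groundspeed 218.7 kt
Leg 2: desired track 53.1°; wind correction +8.0° → command heading 61.1°, groundspeed 204.7 kt
Leg 3: desired track 271.6°; wind correction -8.8° → command heading 262.8°, groundspeed 197.1 kt

Leg 1: heading=24.1°, groundspeed=218.7 kt
Leg 2: heading=61.1°, groundspeed=204.7 kt
Leg 3: heading=262.8°, groundspeed=197.1 kt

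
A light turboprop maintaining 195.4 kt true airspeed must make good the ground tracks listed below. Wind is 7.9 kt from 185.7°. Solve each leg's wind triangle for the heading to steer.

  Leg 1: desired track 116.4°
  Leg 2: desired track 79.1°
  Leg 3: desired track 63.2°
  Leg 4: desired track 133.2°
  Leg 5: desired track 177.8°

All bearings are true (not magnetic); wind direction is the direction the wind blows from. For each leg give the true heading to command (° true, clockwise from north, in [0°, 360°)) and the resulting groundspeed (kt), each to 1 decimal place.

Leg 1: heading=118.6°, groundspeed=192.5 kt
Leg 2: heading=81.3°, groundspeed=197.5 kt
Leg 3: heading=65.2°, groundspeed=199.5 kt
Leg 4: heading=135.0°, groundspeed=190.5 kt
Leg 5: heading=178.1°, groundspeed=187.6 kt

Leg 1: desired track 116.4°; wind correction +2.2° → command heading 118.6°, groundspeed 192.5 kt
Leg 2: desired track 79.1°; wind correction +2.2° → command heading 81.3°, groundspeed 197.5 kt
Leg 3: desired track 63.2°; wind correction +2.0° → command heading 65.2°, groundspeed 199.5 kt
Leg 4: desired track 133.2°; wind correction +1.8° → command heading 135.0°, groundspeed 190.5 kt
Leg 5: desired track 177.8°; wind correction +0.3° → command heading 178.1°, groundspeed 187.6 kt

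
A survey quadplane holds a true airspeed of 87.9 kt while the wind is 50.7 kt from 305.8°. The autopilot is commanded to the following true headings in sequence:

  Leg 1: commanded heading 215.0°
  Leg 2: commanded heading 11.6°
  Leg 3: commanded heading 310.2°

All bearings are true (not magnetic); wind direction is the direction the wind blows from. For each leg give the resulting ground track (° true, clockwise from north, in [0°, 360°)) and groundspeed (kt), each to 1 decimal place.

Leg 1: heading 215.0°; drift -29.8° → track 185.2°, groundspeed 102.1 kt
Leg 2: heading 11.6°; drift +34.6° → track 46.2°, groundspeed 81.5 kt
Leg 3: heading 310.2°; drift +5.9° → track 316.1°, groundspeed 37.6 kt

Leg 1: track=185.2°, groundspeed=102.1 kt
Leg 2: track=46.2°, groundspeed=81.5 kt
Leg 3: track=316.1°, groundspeed=37.6 kt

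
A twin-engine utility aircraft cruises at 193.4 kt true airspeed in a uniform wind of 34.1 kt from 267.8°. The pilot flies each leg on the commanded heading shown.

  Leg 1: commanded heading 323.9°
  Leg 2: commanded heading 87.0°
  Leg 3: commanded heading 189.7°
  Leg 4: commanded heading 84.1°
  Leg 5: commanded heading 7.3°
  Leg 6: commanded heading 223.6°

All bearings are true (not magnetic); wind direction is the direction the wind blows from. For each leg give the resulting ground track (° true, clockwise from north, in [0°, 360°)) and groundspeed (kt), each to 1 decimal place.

Leg 1: heading 323.9°; drift +9.2° → track 333.1°, groundspeed 176.7 kt
Leg 2: heading 87.0°; drift +0.1° → track 87.1°, groundspeed 227.5 kt
Leg 3: heading 189.7°; drift -10.2° → track 179.5°, groundspeed 189.3 kt
Leg 4: heading 84.1°; drift +0.6° → track 84.7°, groundspeed 227.4 kt
Leg 5: heading 7.3°; drift +9.6° → track 16.9°, groundspeed 201.8 kt
Leg 6: heading 223.6°; drift -8.0° → track 215.6°, groundspeed 170.6 kt

Leg 1: track=333.1°, groundspeed=176.7 kt
Leg 2: track=87.1°, groundspeed=227.5 kt
Leg 3: track=179.5°, groundspeed=189.3 kt
Leg 4: track=84.7°, groundspeed=227.4 kt
Leg 5: track=16.9°, groundspeed=201.8 kt
Leg 6: track=215.6°, groundspeed=170.6 kt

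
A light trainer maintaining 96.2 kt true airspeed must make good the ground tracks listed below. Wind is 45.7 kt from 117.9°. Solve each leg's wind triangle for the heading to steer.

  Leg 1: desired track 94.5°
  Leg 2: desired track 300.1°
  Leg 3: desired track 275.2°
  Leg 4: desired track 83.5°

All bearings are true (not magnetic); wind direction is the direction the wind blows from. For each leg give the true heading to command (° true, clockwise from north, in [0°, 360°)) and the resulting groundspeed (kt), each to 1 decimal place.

Leg 1: heading=105.4°, groundspeed=52.5 kt
Leg 2: heading=301.1°, groundspeed=141.9 kt
Leg 3: heading=264.6°, groundspeed=136.7 kt
Leg 4: heading=99.1°, groundspeed=55.0 kt

Leg 1: desired track 94.5°; wind correction +10.9° → command heading 105.4°, groundspeed 52.5 kt
Leg 2: desired track 300.1°; wind correction +1.0° → command heading 301.1°, groundspeed 141.9 kt
Leg 3: desired track 275.2°; wind correction -10.6° → command heading 264.6°, groundspeed 136.7 kt
Leg 4: desired track 83.5°; wind correction +15.6° → command heading 99.1°, groundspeed 55.0 kt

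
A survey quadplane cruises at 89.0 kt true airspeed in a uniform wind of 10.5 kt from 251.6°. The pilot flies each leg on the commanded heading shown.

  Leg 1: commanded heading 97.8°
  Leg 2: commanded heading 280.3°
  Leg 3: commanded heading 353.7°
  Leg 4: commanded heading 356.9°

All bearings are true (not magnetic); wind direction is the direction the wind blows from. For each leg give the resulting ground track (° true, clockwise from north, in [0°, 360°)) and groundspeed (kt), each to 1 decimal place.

Leg 1: track=95.1°, groundspeed=98.5 kt
Leg 2: track=283.9°, groundspeed=79.9 kt
Leg 3: track=0.1°, groundspeed=91.8 kt
Leg 4: track=3.2°, groundspeed=92.3 kt

Leg 1: heading 97.8°; drift -2.7° → track 95.1°, groundspeed 98.5 kt
Leg 2: heading 280.3°; drift +3.6° → track 283.9°, groundspeed 79.9 kt
Leg 3: heading 353.7°; drift +6.4° → track 0.1°, groundspeed 91.8 kt
Leg 4: heading 356.9°; drift +6.3° → track 3.2°, groundspeed 92.3 kt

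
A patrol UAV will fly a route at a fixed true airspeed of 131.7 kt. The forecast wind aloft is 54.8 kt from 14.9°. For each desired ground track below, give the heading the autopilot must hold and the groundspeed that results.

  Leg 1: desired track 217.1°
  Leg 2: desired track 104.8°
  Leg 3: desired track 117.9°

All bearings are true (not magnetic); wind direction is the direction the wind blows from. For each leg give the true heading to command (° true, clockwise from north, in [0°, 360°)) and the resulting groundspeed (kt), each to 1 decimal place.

Leg 1: heading=226.1°, groundspeed=180.8 kt
Leg 2: heading=80.2°, groundspeed=119.7 kt
Leg 3: heading=94.0°, groundspeed=132.7 kt

Leg 1: desired track 217.1°; wind correction +9.0° → command heading 226.1°, groundspeed 180.8 kt
Leg 2: desired track 104.8°; wind correction -24.6° → command heading 80.2°, groundspeed 119.7 kt
Leg 3: desired track 117.9°; wind correction -23.9° → command heading 94.0°, groundspeed 132.7 kt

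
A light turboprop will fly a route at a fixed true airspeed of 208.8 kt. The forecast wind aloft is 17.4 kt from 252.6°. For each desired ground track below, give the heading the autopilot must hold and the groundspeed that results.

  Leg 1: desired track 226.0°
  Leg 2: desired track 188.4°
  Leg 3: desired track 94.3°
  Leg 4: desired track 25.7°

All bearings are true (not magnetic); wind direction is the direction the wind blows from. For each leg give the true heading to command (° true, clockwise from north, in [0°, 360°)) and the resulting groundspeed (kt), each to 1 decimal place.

Leg 1: heading=228.1°, groundspeed=193.1 kt
Leg 2: heading=192.7°, groundspeed=200.6 kt
Leg 3: heading=96.1°, groundspeed=224.9 kt
Leg 4: heading=22.2°, groundspeed=220.3 kt

Leg 1: desired track 226.0°; wind correction +2.1° → command heading 228.1°, groundspeed 193.1 kt
Leg 2: desired track 188.4°; wind correction +4.3° → command heading 192.7°, groundspeed 200.6 kt
Leg 3: desired track 94.3°; wind correction +1.8° → command heading 96.1°, groundspeed 224.9 kt
Leg 4: desired track 25.7°; wind correction -3.5° → command heading 22.2°, groundspeed 220.3 kt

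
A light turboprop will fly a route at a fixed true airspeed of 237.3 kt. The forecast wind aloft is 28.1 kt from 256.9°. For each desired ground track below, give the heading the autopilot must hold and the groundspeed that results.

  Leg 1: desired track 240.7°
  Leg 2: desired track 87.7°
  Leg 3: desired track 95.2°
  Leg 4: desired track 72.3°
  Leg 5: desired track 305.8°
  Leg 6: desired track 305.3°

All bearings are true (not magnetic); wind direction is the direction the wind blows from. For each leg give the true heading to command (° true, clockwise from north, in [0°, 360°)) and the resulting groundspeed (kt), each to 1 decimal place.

Leg 1: heading=242.6°, groundspeed=210.2 kt
Leg 2: heading=89.0°, groundspeed=264.8 kt
Leg 3: heading=97.3°, groundspeed=263.8 kt
Leg 4: heading=71.8°, groundspeed=265.3 kt
Leg 5: heading=300.7°, groundspeed=217.9 kt
Leg 6: heading=300.2°, groundspeed=217.7 kt

Leg 1: desired track 240.7°; wind correction +1.9° → command heading 242.6°, groundspeed 210.2 kt
Leg 2: desired track 87.7°; wind correction +1.3° → command heading 89.0°, groundspeed 264.8 kt
Leg 3: desired track 95.2°; wind correction +2.1° → command heading 97.3°, groundspeed 263.8 kt
Leg 4: desired track 72.3°; wind correction -0.5° → command heading 71.8°, groundspeed 265.3 kt
Leg 5: desired track 305.8°; wind correction -5.1° → command heading 300.7°, groundspeed 217.9 kt
Leg 6: desired track 305.3°; wind correction -5.1° → command heading 300.2°, groundspeed 217.7 kt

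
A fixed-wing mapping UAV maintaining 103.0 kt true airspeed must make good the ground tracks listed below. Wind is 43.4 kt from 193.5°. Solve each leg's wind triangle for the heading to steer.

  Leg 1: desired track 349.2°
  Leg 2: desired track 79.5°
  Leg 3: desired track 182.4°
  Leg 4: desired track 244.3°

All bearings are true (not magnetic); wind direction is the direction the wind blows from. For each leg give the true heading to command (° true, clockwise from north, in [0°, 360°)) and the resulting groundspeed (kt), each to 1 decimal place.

Leg 1: heading=339.2°, groundspeed=141.0 kt
Leg 2: heading=102.1°, groundspeed=112.7 kt
Leg 3: heading=187.1°, groundspeed=60.1 kt
Leg 4: heading=225.2°, groundspeed=69.9 kt

Leg 1: desired track 349.2°; wind correction -10.0° → command heading 339.2°, groundspeed 141.0 kt
Leg 2: desired track 79.5°; wind correction +22.6° → command heading 102.1°, groundspeed 112.7 kt
Leg 3: desired track 182.4°; wind correction +4.7° → command heading 187.1°, groundspeed 60.1 kt
Leg 4: desired track 244.3°; wind correction -19.1° → command heading 225.2°, groundspeed 69.9 kt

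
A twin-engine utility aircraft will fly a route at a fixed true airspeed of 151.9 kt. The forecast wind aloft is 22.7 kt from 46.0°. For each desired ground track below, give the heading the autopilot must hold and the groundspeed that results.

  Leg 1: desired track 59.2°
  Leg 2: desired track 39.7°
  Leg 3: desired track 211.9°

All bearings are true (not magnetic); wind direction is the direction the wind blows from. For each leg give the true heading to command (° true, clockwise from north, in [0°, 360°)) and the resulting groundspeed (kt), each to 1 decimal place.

Leg 1: desired track 59.2°; wind correction -2.0° → command heading 57.2°, groundspeed 129.7 kt
Leg 2: desired track 39.7°; wind correction +0.9° → command heading 40.6°, groundspeed 129.3 kt
Leg 3: desired track 211.9°; wind correction -2.1° → command heading 209.8°, groundspeed 173.8 kt

Leg 1: heading=57.2°, groundspeed=129.7 kt
Leg 2: heading=40.6°, groundspeed=129.3 kt
Leg 3: heading=209.8°, groundspeed=173.8 kt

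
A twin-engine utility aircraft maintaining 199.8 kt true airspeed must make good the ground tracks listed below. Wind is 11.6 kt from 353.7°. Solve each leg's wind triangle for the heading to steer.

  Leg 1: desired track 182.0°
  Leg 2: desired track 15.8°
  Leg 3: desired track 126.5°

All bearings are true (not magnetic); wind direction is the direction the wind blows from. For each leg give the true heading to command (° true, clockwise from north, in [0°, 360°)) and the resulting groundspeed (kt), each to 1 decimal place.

Leg 1: desired track 182.0°; wind correction +0.5° → command heading 182.5°, groundspeed 211.3 kt
Leg 2: desired track 15.8°; wind correction -1.3° → command heading 14.5°, groundspeed 189.0 kt
Leg 3: desired track 126.5°; wind correction -2.4° → command heading 124.1°, groundspeed 207.5 kt

Leg 1: heading=182.5°, groundspeed=211.3 kt
Leg 2: heading=14.5°, groundspeed=189.0 kt
Leg 3: heading=124.1°, groundspeed=207.5 kt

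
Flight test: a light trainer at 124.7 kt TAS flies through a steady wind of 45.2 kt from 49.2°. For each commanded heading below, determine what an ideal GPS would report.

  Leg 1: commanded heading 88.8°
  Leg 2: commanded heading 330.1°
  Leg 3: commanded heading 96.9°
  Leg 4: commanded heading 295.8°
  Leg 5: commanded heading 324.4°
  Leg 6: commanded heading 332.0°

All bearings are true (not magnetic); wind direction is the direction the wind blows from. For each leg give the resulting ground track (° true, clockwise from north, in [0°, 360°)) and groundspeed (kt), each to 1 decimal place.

Leg 1: heading 88.8°; drift +17.8° → track 106.6°, groundspeed 94.4 kt
Leg 2: heading 330.1°; drift -20.9° → track 309.2°, groundspeed 124.3 kt
Leg 3: heading 96.9°; drift +19.5° → track 116.4°, groundspeed 100.0 kt
Leg 4: heading 295.8°; drift -16.2° → track 279.6°, groundspeed 148.6 kt
Leg 5: heading 324.4°; drift -20.5° → track 303.9°, groundspeed 128.7 kt
Leg 6: heading 332.0°; drift -21.0° → track 311.0°, groundspeed 122.9 kt

Leg 1: track=106.6°, groundspeed=94.4 kt
Leg 2: track=309.2°, groundspeed=124.3 kt
Leg 3: track=116.4°, groundspeed=100.0 kt
Leg 4: track=279.6°, groundspeed=148.6 kt
Leg 5: track=303.9°, groundspeed=128.7 kt
Leg 6: track=311.0°, groundspeed=122.9 kt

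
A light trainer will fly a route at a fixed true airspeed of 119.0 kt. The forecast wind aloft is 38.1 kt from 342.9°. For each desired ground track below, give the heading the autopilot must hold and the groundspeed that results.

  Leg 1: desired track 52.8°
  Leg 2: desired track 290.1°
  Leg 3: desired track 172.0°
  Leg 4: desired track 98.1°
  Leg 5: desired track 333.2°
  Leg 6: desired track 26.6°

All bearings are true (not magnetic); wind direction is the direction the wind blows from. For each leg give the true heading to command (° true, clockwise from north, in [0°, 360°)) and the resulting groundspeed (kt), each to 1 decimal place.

Leg 1: heading=35.3°, groundspeed=100.4 kt
Leg 2: heading=304.9°, groundspeed=92.0 kt
Leg 3: heading=174.9°, groundspeed=156.5 kt
Leg 4: heading=81.3°, groundspeed=130.1 kt
Leg 5: heading=336.3°, groundspeed=81.3 kt
Leg 6: heading=13.8°, groundspeed=88.5 kt

Leg 1: desired track 52.8°; wind correction -17.5° → command heading 35.3°, groundspeed 100.4 kt
Leg 2: desired track 290.1°; wind correction +14.8° → command heading 304.9°, groundspeed 92.0 kt
Leg 3: desired track 172.0°; wind correction +2.9° → command heading 174.9°, groundspeed 156.5 kt
Leg 4: desired track 98.1°; wind correction -16.8° → command heading 81.3°, groundspeed 130.1 kt
Leg 5: desired track 333.2°; wind correction +3.1° → command heading 336.3°, groundspeed 81.3 kt
Leg 6: desired track 26.6°; wind correction -12.8° → command heading 13.8°, groundspeed 88.5 kt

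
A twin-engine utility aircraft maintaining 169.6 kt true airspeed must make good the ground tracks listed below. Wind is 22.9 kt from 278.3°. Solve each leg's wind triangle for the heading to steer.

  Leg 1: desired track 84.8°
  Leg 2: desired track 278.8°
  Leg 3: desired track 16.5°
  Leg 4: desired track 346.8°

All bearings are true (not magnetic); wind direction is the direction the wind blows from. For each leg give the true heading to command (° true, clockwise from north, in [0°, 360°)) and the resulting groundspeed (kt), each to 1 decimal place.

Leg 1: desired track 84.8°; wind correction -1.8° → command heading 83.0°, groundspeed 191.8 kt
Leg 2: desired track 278.8°; wind correction -0.1° → command heading 278.7°, groundspeed 146.7 kt
Leg 3: desired track 16.5°; wind correction -7.7° → command heading 8.8°, groundspeed 171.3 kt
Leg 4: desired track 346.8°; wind correction -7.2° → command heading 339.6°, groundspeed 159.9 kt

Leg 1: heading=83.0°, groundspeed=191.8 kt
Leg 2: heading=278.7°, groundspeed=146.7 kt
Leg 3: heading=8.8°, groundspeed=171.3 kt
Leg 4: heading=339.6°, groundspeed=159.9 kt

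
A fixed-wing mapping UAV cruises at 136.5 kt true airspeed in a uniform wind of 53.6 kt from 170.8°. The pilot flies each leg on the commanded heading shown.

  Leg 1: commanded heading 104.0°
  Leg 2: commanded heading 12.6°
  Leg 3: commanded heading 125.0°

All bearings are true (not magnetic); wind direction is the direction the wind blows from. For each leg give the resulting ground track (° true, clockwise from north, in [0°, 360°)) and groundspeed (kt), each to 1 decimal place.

Leg 1: heading 104.0°; drift -23.1° → track 80.9°, groundspeed 125.5 kt
Leg 2: heading 12.6°; drift -6.1° → track 6.5°, groundspeed 187.3 kt
Leg 3: heading 125.0°; drift -21.2° → track 103.8°, groundspeed 106.3 kt

Leg 1: track=80.9°, groundspeed=125.5 kt
Leg 2: track=6.5°, groundspeed=187.3 kt
Leg 3: track=103.8°, groundspeed=106.3 kt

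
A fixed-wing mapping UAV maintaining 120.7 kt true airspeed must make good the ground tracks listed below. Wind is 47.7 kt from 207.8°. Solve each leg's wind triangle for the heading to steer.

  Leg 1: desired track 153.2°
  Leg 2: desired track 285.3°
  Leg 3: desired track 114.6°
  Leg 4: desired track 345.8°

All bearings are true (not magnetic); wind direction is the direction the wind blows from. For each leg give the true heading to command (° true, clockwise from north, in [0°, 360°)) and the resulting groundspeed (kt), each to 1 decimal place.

Leg 1: heading=172.0°, groundspeed=86.6 kt
Leg 2: heading=262.6°, groundspeed=101.0 kt
Leg 3: heading=137.8°, groundspeed=113.6 kt
Leg 4: heading=330.5°, groundspeed=151.9 kt

Leg 1: desired track 153.2°; wind correction +18.8° → command heading 172.0°, groundspeed 86.6 kt
Leg 2: desired track 285.3°; wind correction -22.7° → command heading 262.6°, groundspeed 101.0 kt
Leg 3: desired track 114.6°; wind correction +23.2° → command heading 137.8°, groundspeed 113.6 kt
Leg 4: desired track 345.8°; wind correction -15.3° → command heading 330.5°, groundspeed 151.9 kt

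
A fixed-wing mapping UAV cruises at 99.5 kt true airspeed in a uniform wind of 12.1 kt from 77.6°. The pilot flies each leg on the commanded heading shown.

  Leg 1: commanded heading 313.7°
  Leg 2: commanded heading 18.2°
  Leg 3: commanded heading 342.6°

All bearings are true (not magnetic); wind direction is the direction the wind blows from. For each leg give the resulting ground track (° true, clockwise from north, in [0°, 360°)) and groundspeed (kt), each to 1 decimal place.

Leg 1: track=308.3°, groundspeed=106.7 kt
Leg 2: track=11.8°, groundspeed=93.9 kt
Leg 3: track=335.8°, groundspeed=101.3 kt

Leg 1: heading 313.7°; drift -5.4° → track 308.3°, groundspeed 106.7 kt
Leg 2: heading 18.2°; drift -6.4° → track 11.8°, groundspeed 93.9 kt
Leg 3: heading 342.6°; drift -6.8° → track 335.8°, groundspeed 101.3 kt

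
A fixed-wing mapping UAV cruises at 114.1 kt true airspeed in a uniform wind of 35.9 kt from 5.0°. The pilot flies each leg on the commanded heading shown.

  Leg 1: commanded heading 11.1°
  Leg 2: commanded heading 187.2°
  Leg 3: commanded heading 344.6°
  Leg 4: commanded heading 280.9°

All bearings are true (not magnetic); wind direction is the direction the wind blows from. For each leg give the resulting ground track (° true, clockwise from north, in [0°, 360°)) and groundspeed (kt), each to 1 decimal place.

Leg 1: track=13.9°, groundspeed=78.5 kt
Leg 2: track=186.7°, groundspeed=150.0 kt
Leg 3: track=335.8°, groundspeed=81.4 kt
Leg 4: track=263.0°, groundspeed=116.0 kt

Leg 1: heading 11.1°; drift +2.8° → track 13.9°, groundspeed 78.5 kt
Leg 2: heading 187.2°; drift -0.5° → track 186.7°, groundspeed 150.0 kt
Leg 3: heading 344.6°; drift -8.8° → track 335.8°, groundspeed 81.4 kt
Leg 4: heading 280.9°; drift -17.9° → track 263.0°, groundspeed 116.0 kt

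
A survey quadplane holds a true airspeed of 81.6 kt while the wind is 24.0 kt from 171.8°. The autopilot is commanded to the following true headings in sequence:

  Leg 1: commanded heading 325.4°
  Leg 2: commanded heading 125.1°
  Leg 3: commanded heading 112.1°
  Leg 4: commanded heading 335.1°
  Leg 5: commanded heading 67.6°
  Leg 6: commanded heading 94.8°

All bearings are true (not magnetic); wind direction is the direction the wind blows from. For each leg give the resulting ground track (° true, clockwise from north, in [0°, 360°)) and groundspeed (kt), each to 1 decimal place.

Leg 1: heading 325.4°; drift +5.9° → track 331.3°, groundspeed 103.6 kt
Leg 2: heading 125.1°; drift -15.0° → track 110.1°, groundspeed 67.4 kt
Leg 3: heading 112.1°; drift -16.6° → track 95.5°, groundspeed 72.5 kt
Leg 4: heading 335.1°; drift +3.8° → track 338.9°, groundspeed 104.8 kt
Leg 5: heading 67.6°; drift -14.9° → track 52.7°, groundspeed 90.5 kt
Leg 6: heading 94.8°; drift -17.1° → track 77.7°, groundspeed 79.7 kt

Leg 1: track=331.3°, groundspeed=103.6 kt
Leg 2: track=110.1°, groundspeed=67.4 kt
Leg 3: track=95.5°, groundspeed=72.5 kt
Leg 4: track=338.9°, groundspeed=104.8 kt
Leg 5: track=52.7°, groundspeed=90.5 kt
Leg 6: track=77.7°, groundspeed=79.7 kt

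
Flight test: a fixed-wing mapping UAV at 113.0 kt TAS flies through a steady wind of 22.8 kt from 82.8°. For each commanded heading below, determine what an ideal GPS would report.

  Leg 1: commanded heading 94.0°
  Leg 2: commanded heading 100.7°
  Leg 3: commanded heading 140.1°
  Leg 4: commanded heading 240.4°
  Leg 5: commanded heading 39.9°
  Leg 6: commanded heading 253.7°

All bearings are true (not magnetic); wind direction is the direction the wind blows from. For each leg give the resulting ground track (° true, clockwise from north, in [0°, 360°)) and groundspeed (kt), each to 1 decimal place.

Leg 1: heading 94.0°; drift +2.8° → track 96.8°, groundspeed 90.7 kt
Leg 2: heading 100.7°; drift +4.4° → track 105.1°, groundspeed 91.6 kt
Leg 3: heading 140.1°; drift +10.8° → track 150.9°, groundspeed 102.5 kt
Leg 4: heading 240.4°; drift +3.7° → track 244.1°, groundspeed 134.4 kt
Leg 5: heading 39.9°; drift -9.2° → track 30.7°, groundspeed 97.5 kt
Leg 6: heading 253.7°; drift +1.5° → track 255.2°, groundspeed 135.6 kt

Leg 1: track=96.8°, groundspeed=90.7 kt
Leg 2: track=105.1°, groundspeed=91.6 kt
Leg 3: track=150.9°, groundspeed=102.5 kt
Leg 4: track=244.1°, groundspeed=134.4 kt
Leg 5: track=30.7°, groundspeed=97.5 kt
Leg 6: track=255.2°, groundspeed=135.6 kt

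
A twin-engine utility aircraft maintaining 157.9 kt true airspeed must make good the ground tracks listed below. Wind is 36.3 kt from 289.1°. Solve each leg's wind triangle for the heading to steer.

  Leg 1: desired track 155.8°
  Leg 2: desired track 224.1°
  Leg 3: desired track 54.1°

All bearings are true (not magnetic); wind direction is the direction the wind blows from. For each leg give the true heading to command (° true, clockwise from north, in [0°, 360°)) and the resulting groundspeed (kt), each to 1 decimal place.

Leg 1: desired track 155.8°; wind correction +9.6° → command heading 165.4°, groundspeed 180.6 kt
Leg 2: desired track 224.1°; wind correction +12.0° → command heading 236.1°, groundspeed 139.1 kt
Leg 3: desired track 54.1°; wind correction -10.9° → command heading 43.2°, groundspeed 175.9 kt

Leg 1: heading=165.4°, groundspeed=180.6 kt
Leg 2: heading=236.1°, groundspeed=139.1 kt
Leg 3: heading=43.2°, groundspeed=175.9 kt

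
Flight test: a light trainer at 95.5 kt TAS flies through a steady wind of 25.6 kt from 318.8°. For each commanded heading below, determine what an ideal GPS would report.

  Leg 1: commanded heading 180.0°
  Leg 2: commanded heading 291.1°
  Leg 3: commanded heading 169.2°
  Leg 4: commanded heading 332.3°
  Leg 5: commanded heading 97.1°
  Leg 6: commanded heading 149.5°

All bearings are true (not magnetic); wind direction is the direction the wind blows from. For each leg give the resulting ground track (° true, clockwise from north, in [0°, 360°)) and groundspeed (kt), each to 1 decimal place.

Leg 1: track=171.6°, groundspeed=116.0 kt
Leg 2: track=281.8°, groundspeed=73.8 kt
Leg 3: track=162.9°, groundspeed=118.3 kt
Leg 4: track=337.1°, groundspeed=70.9 kt
Leg 5: track=105.6°, groundspeed=115.9 kt
Leg 6: track=147.2°, groundspeed=120.7 kt

Leg 1: heading 180.0°; drift -8.4° → track 171.6°, groundspeed 116.0 kt
Leg 2: heading 291.1°; drift -9.3° → track 281.8°, groundspeed 73.8 kt
Leg 3: heading 169.2°; drift -6.3° → track 162.9°, groundspeed 118.3 kt
Leg 4: heading 332.3°; drift +4.8° → track 337.1°, groundspeed 70.9 kt
Leg 5: heading 97.1°; drift +8.5° → track 105.6°, groundspeed 115.9 kt
Leg 6: heading 149.5°; drift -2.3° → track 147.2°, groundspeed 120.7 kt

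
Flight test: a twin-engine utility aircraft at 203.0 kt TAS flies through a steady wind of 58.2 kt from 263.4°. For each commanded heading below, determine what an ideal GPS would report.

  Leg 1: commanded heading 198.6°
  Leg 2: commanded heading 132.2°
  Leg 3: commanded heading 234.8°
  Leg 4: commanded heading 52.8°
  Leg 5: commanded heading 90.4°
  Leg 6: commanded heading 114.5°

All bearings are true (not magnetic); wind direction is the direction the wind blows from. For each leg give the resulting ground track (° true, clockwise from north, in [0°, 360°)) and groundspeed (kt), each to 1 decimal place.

Leg 1: heading 198.6°; drift -16.5° → track 182.1°, groundspeed 185.8 kt
Leg 2: heading 132.2°; drift -10.3° → track 121.9°, groundspeed 245.3 kt
Leg 3: heading 234.8°; drift -10.4° → track 224.4°, groundspeed 154.4 kt
Leg 4: heading 52.8°; drift +6.7° → track 59.5°, groundspeed 254.8 kt
Leg 5: heading 90.4°; drift -1.6° → track 88.8°, groundspeed 260.9 kt
Leg 6: heading 114.5°; drift -6.8° → track 107.7°, groundspeed 254.6 kt

Leg 1: track=182.1°, groundspeed=185.8 kt
Leg 2: track=121.9°, groundspeed=245.3 kt
Leg 3: track=224.4°, groundspeed=154.4 kt
Leg 4: track=59.5°, groundspeed=254.8 kt
Leg 5: track=88.8°, groundspeed=260.9 kt
Leg 6: track=107.7°, groundspeed=254.6 kt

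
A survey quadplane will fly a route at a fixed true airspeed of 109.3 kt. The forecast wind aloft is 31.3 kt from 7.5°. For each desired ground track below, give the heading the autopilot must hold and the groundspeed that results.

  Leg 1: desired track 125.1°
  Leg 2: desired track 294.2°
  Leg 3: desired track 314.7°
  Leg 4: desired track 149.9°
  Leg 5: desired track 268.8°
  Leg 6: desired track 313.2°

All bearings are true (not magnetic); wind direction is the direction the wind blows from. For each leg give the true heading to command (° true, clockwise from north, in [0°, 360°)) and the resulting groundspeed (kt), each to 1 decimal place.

Leg 1: desired track 125.1°; wind correction -14.7° → command heading 110.4°, groundspeed 120.2 kt
Leg 2: desired track 294.2°; wind correction +15.9° → command heading 310.1°, groundspeed 96.1 kt
Leg 3: desired track 314.7°; wind correction +13.2° → command heading 327.9°, groundspeed 87.5 kt
Leg 4: desired track 149.9°; wind correction -10.1° → command heading 139.8°, groundspeed 132.4 kt
Leg 5: desired track 268.8°; wind correction +16.4° → command heading 285.2°, groundspeed 109.6 kt
Leg 6: desired track 313.2°; wind correction +13.4° → command heading 326.6°, groundspeed 88.0 kt

Leg 1: heading=110.4°, groundspeed=120.2 kt
Leg 2: heading=310.1°, groundspeed=96.1 kt
Leg 3: heading=327.9°, groundspeed=87.5 kt
Leg 4: heading=139.8°, groundspeed=132.4 kt
Leg 5: heading=285.2°, groundspeed=109.6 kt
Leg 6: heading=326.6°, groundspeed=88.0 kt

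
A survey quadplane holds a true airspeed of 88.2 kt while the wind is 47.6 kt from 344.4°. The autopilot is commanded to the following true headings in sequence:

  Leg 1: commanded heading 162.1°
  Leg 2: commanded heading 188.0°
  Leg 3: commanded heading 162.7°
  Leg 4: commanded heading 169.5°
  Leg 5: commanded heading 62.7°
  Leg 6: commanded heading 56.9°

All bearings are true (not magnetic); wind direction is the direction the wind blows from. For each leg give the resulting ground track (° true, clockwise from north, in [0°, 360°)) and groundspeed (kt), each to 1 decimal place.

Leg 1: heading 162.1°; drift +0.8° → track 162.9°, groundspeed 135.8 kt
Leg 2: heading 188.0°; drift -8.2° → track 179.8°, groundspeed 133.2 kt
Leg 3: heading 162.7°; drift +0.6° → track 163.3°, groundspeed 135.8 kt
Leg 4: heading 169.5°; drift -1.8° → track 167.7°, groundspeed 135.7 kt
Leg 5: heading 62.7°; drift +30.7° → track 93.4°, groundspeed 91.3 kt
Leg 6: heading 56.9°; drift +31.6° → track 88.5°, groundspeed 86.7 kt

Leg 1: track=162.9°, groundspeed=135.8 kt
Leg 2: track=179.8°, groundspeed=133.2 kt
Leg 3: track=163.3°, groundspeed=135.8 kt
Leg 4: track=167.7°, groundspeed=135.7 kt
Leg 5: track=93.4°, groundspeed=91.3 kt
Leg 6: track=88.5°, groundspeed=86.7 kt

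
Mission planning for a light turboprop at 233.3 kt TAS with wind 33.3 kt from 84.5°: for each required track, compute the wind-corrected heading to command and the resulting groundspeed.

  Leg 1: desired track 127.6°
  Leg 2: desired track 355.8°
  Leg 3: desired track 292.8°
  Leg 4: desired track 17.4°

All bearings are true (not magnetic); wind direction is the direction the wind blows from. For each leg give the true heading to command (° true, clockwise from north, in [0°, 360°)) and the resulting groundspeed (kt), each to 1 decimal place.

Leg 1: heading=122.0°, groundspeed=207.9 kt
Leg 2: heading=4.0°, groundspeed=230.2 kt
Leg 3: heading=296.7°, groundspeed=262.1 kt
Leg 4: heading=25.0°, groundspeed=218.3 kt

Leg 1: desired track 127.6°; wind correction -5.6° → command heading 122.0°, groundspeed 207.9 kt
Leg 2: desired track 355.8°; wind correction +8.2° → command heading 4.0°, groundspeed 230.2 kt
Leg 3: desired track 292.8°; wind correction +3.9° → command heading 296.7°, groundspeed 262.1 kt
Leg 4: desired track 17.4°; wind correction +7.6° → command heading 25.0°, groundspeed 218.3 kt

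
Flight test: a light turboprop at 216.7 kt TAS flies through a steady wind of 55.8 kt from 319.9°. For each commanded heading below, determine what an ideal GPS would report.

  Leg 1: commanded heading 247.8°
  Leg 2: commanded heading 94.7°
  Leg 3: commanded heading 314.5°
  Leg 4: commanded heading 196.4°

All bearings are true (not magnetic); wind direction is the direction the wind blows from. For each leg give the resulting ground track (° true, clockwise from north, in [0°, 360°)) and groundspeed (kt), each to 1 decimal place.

Leg 1: heading 247.8°; drift -14.9° → track 232.9°, groundspeed 206.5 kt
Leg 2: heading 94.7°; drift +8.8° → track 103.5°, groundspeed 259.1 kt
Leg 3: heading 314.5°; drift -1.9° → track 312.6°, groundspeed 161.2 kt
Leg 4: heading 196.4°; drift -10.6° → track 185.8°, groundspeed 251.8 kt

Leg 1: track=232.9°, groundspeed=206.5 kt
Leg 2: track=103.5°, groundspeed=259.1 kt
Leg 3: track=312.6°, groundspeed=161.2 kt
Leg 4: track=185.8°, groundspeed=251.8 kt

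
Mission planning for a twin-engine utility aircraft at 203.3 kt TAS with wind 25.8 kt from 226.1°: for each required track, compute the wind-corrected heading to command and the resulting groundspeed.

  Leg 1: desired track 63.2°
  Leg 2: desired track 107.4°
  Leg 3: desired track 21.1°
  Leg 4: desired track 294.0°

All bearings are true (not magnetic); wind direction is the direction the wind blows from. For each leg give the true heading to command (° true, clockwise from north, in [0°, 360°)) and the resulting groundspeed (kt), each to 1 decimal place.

Leg 1: heading=65.3°, groundspeed=227.8 kt
Leg 2: heading=113.8°, groundspeed=214.4 kt
Leg 3: heading=18.0°, groundspeed=226.4 kt
Leg 4: heading=287.2°, groundspeed=192.2 kt

Leg 1: desired track 63.2°; wind correction +2.1° → command heading 65.3°, groundspeed 227.8 kt
Leg 2: desired track 107.4°; wind correction +6.4° → command heading 113.8°, groundspeed 214.4 kt
Leg 3: desired track 21.1°; wind correction -3.1° → command heading 18.0°, groundspeed 226.4 kt
Leg 4: desired track 294.0°; wind correction -6.8° → command heading 287.2°, groundspeed 192.2 kt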